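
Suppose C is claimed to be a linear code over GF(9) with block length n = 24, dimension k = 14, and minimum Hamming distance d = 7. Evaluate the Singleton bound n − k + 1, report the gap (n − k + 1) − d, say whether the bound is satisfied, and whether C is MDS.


Singleton RHS = n − k + 1 = 11, slack = 4, bound satisfied, not MDS.

Singleton bound: d ≤ n − k + 1.
Here n = 24, k = 14, so n − k + 1 = 11.
Given d = 7, check d ≤ 11: YES.
Slack = (n − k + 1) − d = 4.
The code is NOT MDS (slack = 4 > 0).
Description: the claimed parameters are [24, 14, 7]_9; such a code would be non-MDS.


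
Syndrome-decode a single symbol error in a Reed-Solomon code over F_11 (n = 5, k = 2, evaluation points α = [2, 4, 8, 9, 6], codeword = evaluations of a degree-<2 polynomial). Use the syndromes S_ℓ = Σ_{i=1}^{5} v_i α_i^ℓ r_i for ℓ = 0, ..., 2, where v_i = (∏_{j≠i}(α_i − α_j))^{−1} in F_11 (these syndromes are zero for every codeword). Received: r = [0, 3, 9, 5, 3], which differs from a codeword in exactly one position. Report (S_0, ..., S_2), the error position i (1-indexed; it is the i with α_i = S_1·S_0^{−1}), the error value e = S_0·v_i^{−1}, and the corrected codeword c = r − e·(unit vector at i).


S = (2, 1, 6), error at position 5, error magnitude e = 8, c = [0, 3, 9, 5, 6].

Step 1: column multipliers v_i = (∏_{j≠i}(α_i − α_j))^{−1} mod 11.
  i = 1 (α = 2): (2−4)(2−8)(2−9)(2−6) = (−2)·(−6)·(−7)·(−4) = 336 ≡ 6, so v_1 = 6^{−1} = 2 (mod 11).
  i = 2 (α = 4): (4−2)(4−8)(4−9)(4−6) = 2·(−4)·(−5)·(−2) = −80 ≡ 8, so v_2 = 8^{−1} = 7 (mod 11).
  i = 3 (α = 8): (8−2)(8−4)(8−9)(8−6) = 6·4·(−1)·2 = −48 ≡ 7, so v_3 = 7^{−1} = 8 (mod 11).
  i = 4 (α = 9): (9−2)(9−4)(9−8)(9−6) = 7·5·1·3 = 105 ≡ 6, so v_4 = 6^{−1} = 2 (mod 11).
  i = 5 (α = 6): (6−2)(6−4)(6−8)(6−9) = 4·2·(−2)·(−3) = 48 ≡ 4, so v_5 = 4^{−1} = 3 (mod 11).
  v = [2, 7, 8, 2, 3].
Step 2: syndromes of r = [0, 3, 9, 5, 3] (all sums mod 11).
  S_0 = Σ v_i r_i = 2·0 + 7·3 + 8·9 + 2·5 + 3·3 = 112 ≡ 2.
  S_1 = Σ v_i α_i r_i = 2·2·0 + 7·4·3 + 8·8·9 + 2·9·5 + 3·6·3 = 804 ≡ 1.
  α_i^2 mod 11 = [4, 5, 9, 4, 3].
  S_2 = Σ v_i α_i^2 r_i = 2·4·0 + 7·5·3 + 8·9·9 + 2·4·5 + 3·3·3 = 820 ≡ 6.
  S = (2, 1, 6) ≠ 0, so r is not a codeword (an error is present).
Step 3: locate the error. For a single error e at position i, S_ℓ = v_i·e·α_i^ℓ, so α_err = S_1/S_0.
  S_0^{−1} = 2^{−1} = 6 (mod 11), so α_err = 1·6 = 6 ≡ 6 = α_5. Error position i = 5.
  Consistency check: S_2/S_1 = 6·1 = 6 ≡ 6 = α_err ✓ (single-error assumption holds).
Step 4: error magnitude e = S_0/v_5 = S_0·∏_{j≠5}(α_5 − α_j) = 2·4 = 8 ≡ 8 (mod 11).
Step 5: correct position 5: c_5 = r_5 − e = 3 − 8 ≡ 6 (mod 11). Hence c = [0, 3, 9, 5, 6].
  Check: interpolating c through the α_i gives m(x) = 8 + 7·x (degree < 2) with m(α_i) = c_i for every i, so c is indeed a codeword.


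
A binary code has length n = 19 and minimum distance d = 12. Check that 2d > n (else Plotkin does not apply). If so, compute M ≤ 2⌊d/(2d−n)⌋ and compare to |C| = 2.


Plotkin bound M ≤ 4; given |C| = 2 ≤ bound (satisfied).

Check applicability: 2d = 24, n = 19.
2d − n = 5 > 0, so Plotkin applies.
Compute d/(2d−n) = 12/5 ≈ 2.4000.
⌊d/(2d−n)⌋ = 2.
Plotkin bound: M ≤ 2·2 = 4.
Given |C| = 2, check: satisfied.
This |C| is below the Plotkin bound.


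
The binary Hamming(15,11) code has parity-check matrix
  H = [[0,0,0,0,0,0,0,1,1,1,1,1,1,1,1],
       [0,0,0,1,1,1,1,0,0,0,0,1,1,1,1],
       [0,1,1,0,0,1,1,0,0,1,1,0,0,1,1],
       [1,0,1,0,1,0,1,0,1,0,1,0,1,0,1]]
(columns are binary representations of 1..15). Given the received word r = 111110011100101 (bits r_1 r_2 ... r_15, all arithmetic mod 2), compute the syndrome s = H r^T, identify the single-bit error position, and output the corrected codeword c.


s = (1, 0, 0, 0)^T, error position = 8, corrected codeword c = 111110001100101

Compute s = H r^T mod 2 one row at a time:
  s_1 = 1 + 1 + 1 + 0 + 0 + 1 + 0 + 1 = 5 ≡ 1 (mod 2).
  s_2 = 1 + 1 + 0 + 0 + 0 + 1 + 0 + 1 = 4 ≡ 0 (mod 2).
  s_3 = 1 + 1 + 0 + 0 + 1 + 0 + 0 + 1 = 4 ≡ 0 (mod 2).
  s_4 = 1 + 1 + 1 + 0 + 1 + 0 + 1 + 1 = 6 ≡ 0 (mod 2).
s = (1, 0, 0, 0)^T — this equals column 8 of H (binary 1000), so error is at position 8.
Correct: flip bit 8 of r = 111110011100101 to get c = 111110001100101.


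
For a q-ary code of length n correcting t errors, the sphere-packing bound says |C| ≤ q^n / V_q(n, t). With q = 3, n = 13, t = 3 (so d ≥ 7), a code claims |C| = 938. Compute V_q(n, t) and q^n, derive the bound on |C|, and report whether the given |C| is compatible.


V_q(n, t) = 2627, q^n = 1594323, Hamming bound = 606, |C| = 938 > bound (violated).

Step 1: Compute V_q(n, t) = Σ_{j=0}^3 C(n, j) (q−1)^j.
  j = 0: C(13,0)·(2)^0 = 1·1 = 1.
  j = 1: C(13,1)·(2)^1 = 13·2 = 26.
  j = 2: C(13,2)·(2)^2 = 78·4 = 312.
  j = 3: C(13,3)·(2)^3 = 286·8 = 2288.
  V_q(n, t) = 1 + 26 + 312 + 2288 = 2627.
Step 2: q^n = 3^13 = 1594323.
Step 3: Hamming bound ⌊q^n / V_q(n,t)⌋ = ⌊1594323/2627⌋ = 606.
Step 4: Compare |C| = 938 to 606: violated.
The claimed |C| lies above the Hamming bound, so no 3-ary code of length 13 with d ≥ 7 can have 938 codewords.


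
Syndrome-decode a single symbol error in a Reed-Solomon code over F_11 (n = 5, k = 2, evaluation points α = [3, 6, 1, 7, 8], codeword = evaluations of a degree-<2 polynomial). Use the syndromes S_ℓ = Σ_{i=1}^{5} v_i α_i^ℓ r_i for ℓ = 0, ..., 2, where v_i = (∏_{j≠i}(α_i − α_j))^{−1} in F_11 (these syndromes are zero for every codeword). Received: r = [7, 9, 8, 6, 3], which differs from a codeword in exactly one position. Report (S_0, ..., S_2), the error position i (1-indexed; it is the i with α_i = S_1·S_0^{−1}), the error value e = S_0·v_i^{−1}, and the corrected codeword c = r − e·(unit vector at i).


S = (3, 3, 3), error at position 3, error magnitude e = 6, c = [7, 9, 2, 6, 3].

Step 1: column multipliers v_i = (∏_{j≠i}(α_i − α_j))^{−1} mod 11.
  i = 1 (α = 3): (3−6)(3−1)(3−7)(3−8) = (−3)·2·(−4)·(−5) = −120 ≡ 1, so v_1 = 1^{−1} = 1 (mod 11).
  i = 2 (α = 6): (6−3)(6−1)(6−7)(6−8) = 3·5·(−1)·(−2) = 30 ≡ 8, so v_2 = 8^{−1} = 7 (mod 11).
  i = 3 (α = 1): (1−3)(1−6)(1−7)(1−8) = (−2)·(−5)·(−6)·(−7) = 420 ≡ 2, so v_3 = 2^{−1} = 6 (mod 11).
  i = 4 (α = 7): (7−3)(7−6)(7−1)(7−8) = 4·1·6·(−1) = −24 ≡ 9, so v_4 = 9^{−1} = 5 (mod 11).
  i = 5 (α = 8): (8−3)(8−6)(8−1)(8−7) = 5·2·7·1 = 70 ≡ 4, so v_5 = 4^{−1} = 3 (mod 11).
  v = [1, 7, 6, 5, 3].
Step 2: syndromes of r = [7, 9, 8, 6, 3] (all sums mod 11).
  S_0 = Σ v_i r_i = 1·7 + 7·9 + 6·8 + 5·6 + 3·3 = 157 ≡ 3.
  S_1 = Σ v_i α_i r_i = 1·3·7 + 7·6·9 + 6·1·8 + 5·7·6 + 3·8·3 = 729 ≡ 3.
  α_i^2 mod 11 = [9, 3, 1, 5, 9].
  S_2 = Σ v_i α_i^2 r_i = 1·9·7 + 7·3·9 + 6·1·8 + 5·5·6 + 3·9·3 = 531 ≡ 3.
  S = (3, 3, 3) ≠ 0, so r is not a codeword (an error is present).
Step 3: locate the error. For a single error e at position i, S_ℓ = v_i·e·α_i^ℓ, so α_err = S_1/S_0.
  S_0^{−1} = 3^{−1} = 4 (mod 11), so α_err = 3·4 = 12 ≡ 1 = α_3. Error position i = 3.
  Consistency check: S_2/S_1 = 3·4 = 12 ≡ 1 = α_err ✓ (single-error assumption holds).
Step 4: error magnitude e = S_0/v_3 = S_0·∏_{j≠3}(α_3 − α_j) = 3·2 = 6 ≡ 6 (mod 11).
Step 5: correct position 3: c_3 = r_3 − e = 8 − 6 ≡ 2 (mod 11). Hence c = [7, 9, 2, 6, 3].
  Check: interpolating c through the α_i gives m(x) = 5 + 8·x (degree < 2) with m(α_i) = c_i for every i, so c is indeed a codeword.


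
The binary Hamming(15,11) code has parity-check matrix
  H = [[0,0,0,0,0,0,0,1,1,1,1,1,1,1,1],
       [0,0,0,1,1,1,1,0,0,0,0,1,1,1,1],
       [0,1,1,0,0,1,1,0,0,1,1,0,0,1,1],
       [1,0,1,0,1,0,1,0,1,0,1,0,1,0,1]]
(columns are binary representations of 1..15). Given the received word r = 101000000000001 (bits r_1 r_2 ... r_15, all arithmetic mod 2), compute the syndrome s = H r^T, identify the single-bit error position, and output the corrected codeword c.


s = (1, 1, 0, 1)^T, error position = 13, corrected codeword c = 101000000000101

Compute s = H r^T mod 2 one row at a time:
  s_1 = 0 + 0 + 0 + 0 + 0 + 0 + 0 + 1 = 1 ≡ 1 (mod 2).
  s_2 = 0 + 0 + 0 + 0 + 0 + 0 + 0 + 1 = 1 ≡ 1 (mod 2).
  s_3 = 0 + 1 + 0 + 0 + 0 + 0 + 0 + 1 = 2 ≡ 0 (mod 2).
  s_4 = 1 + 1 + 0 + 0 + 0 + 0 + 0 + 1 = 3 ≡ 1 (mod 2).
s = (1, 1, 0, 1)^T — this equals column 13 of H (binary 1101), so error is at position 13.
Correct: flip bit 13 of r = 101000000000001 to get c = 101000000000101.


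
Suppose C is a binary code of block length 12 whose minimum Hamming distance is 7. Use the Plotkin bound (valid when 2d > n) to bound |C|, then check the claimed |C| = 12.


Plotkin bound M ≤ 6; given |C| = 12 > bound (violated).

Check applicability: 2d = 14, n = 12.
2d − n = 2 > 0, so Plotkin applies.
Compute d/(2d−n) = 7/2 ≈ 3.5000.
⌊d/(2d−n)⌋ = 3.
Plotkin bound: M ≤ 2·3 = 6.
Given |C| = 12, check: VIOLATED.
This |C| is above the Plotkin bound, so no binary code with n = 12, d = 7 and 12 codewords exists.


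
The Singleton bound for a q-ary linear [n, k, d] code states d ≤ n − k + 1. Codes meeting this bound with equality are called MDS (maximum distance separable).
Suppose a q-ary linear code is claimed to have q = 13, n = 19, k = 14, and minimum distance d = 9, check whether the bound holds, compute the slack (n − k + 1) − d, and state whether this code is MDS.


Singleton RHS = n − k + 1 = 6, slack = -3, bound violated (no such code; not MDS).

Singleton bound: d ≤ n − k + 1.
Here n = 19, k = 14, so n − k + 1 = 6.
Given d = 9, check d ≤ 6: NO.
Slack = (n − k + 1) − d = -3.
The slack is negative: d = 9 exceeds n − k + 1 = 6 by 3, so the Singleton bound is violated and no linear [19, 14, 9]_13 code can exist. In particular it is not MDS (MDS requires d = n − k + 1 exactly).
Description: the claimed parameters are [19, 14, 9]_13; such a code would be impossible (violates the Singleton bound).


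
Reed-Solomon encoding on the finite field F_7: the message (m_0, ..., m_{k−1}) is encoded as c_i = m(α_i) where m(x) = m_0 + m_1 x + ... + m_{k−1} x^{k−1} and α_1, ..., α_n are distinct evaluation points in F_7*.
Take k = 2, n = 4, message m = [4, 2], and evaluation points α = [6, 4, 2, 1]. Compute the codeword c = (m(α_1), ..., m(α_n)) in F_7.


c = [2, 5, 1, 6]

Message polynomial: m(x) = 4 + 2·x (mod 7).
For each evaluation point α_i, compute m(α_i) mod 7:
  α_1 = 6: Horner steps 2 → 2, so m(6) = 2.
  α_2 = 4: Horner steps 2 → 5, so m(4) = 5.
  α_3 = 2: Horner steps 2 → 1, so m(2) = 1.
  α_4 = 1: Horner steps 2 → 6, so m(1) = 6.
Codeword c = [2, 5, 1, 6] ∈ F_7^4.


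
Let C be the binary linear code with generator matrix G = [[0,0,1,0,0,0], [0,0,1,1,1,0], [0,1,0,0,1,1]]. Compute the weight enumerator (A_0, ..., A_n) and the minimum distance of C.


Weight distribution: A_0 = 1, A_1 = 1, A_2 = 1, A_3 = 3, A_4 = 2. Minimum distance d = 1.

Enumerate all 2^3 = 8 messages m ∈ F_2^3.
For each, compute codeword c = mG in F_2^6, then tally its weight.
  m = 000 → c = 000000, weight = 0.
  m = 100 → c = 001000, weight = 1.
  m = 010 → c = 001110, weight = 3.
  m = 110 → c = 000110, weight = 2.
  m = 001 → c = 010011, weight = 3.
  m = 101 → c = 011011, weight = 4.
  m = 011 → c = 011101, weight = 4.
  m = 111 → c = 010101, weight = 3.
Tally weights:
  weight 0: 1 codewords.
  weight 1: 1 codewords.
  weight 2: 1 codewords.
  weight 3: 3 codewords.
  weight 4: 2 codewords.
Minimum distance d = smallest w > 0 with A_w > 0 = 1.
Sanity: Σ A_w = 8 = 2^3 = 8 ✓.


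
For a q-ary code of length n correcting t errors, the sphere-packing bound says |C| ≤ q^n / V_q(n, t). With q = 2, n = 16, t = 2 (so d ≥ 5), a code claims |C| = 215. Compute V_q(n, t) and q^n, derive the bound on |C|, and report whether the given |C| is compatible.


V_q(n, t) = 137, q^n = 65536, Hamming bound = 478, |C| = 215 ≤ bound (satisfied).

Step 1: Compute V_q(n, t) = Σ_{j=0}^2 C(n, j) (q−1)^j.
  j = 0: C(16,0)·(1)^0 = 1·1 = 1.
  j = 1: C(16,1)·(1)^1 = 16·1 = 16.
  j = 2: C(16,2)·(1)^2 = 120·1 = 120.
  V_q(n, t) = 1 + 16 + 120 = 137.
Step 2: q^n = 2^16 = 65536.
Step 3: Hamming bound ⌊q^n / V_q(n,t)⌋ = ⌊65536/137⌋ = 478.
Step 4: Compare |C| = 215 to 478: satisfied.
The claimed |C| lies below the Hamming bound.


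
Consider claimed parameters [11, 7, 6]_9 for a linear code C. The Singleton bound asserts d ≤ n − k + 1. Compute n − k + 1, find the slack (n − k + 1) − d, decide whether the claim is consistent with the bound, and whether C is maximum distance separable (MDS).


Singleton RHS = n − k + 1 = 5, slack = -1, bound violated (no such code; not MDS).

Singleton bound: d ≤ n − k + 1.
Here n = 11, k = 7, so n − k + 1 = 5.
Given d = 6, check d ≤ 5: NO.
Slack = (n − k + 1) − d = -1.
The slack is negative: d = 6 exceeds n − k + 1 = 5 by 1, so the Singleton bound is violated and no linear [11, 7, 6]_9 code can exist. In particular it is not MDS (MDS requires d = n − k + 1 exactly).
Description: the claimed parameters are [11, 7, 6]_9; such a code would be impossible (violates the Singleton bound).


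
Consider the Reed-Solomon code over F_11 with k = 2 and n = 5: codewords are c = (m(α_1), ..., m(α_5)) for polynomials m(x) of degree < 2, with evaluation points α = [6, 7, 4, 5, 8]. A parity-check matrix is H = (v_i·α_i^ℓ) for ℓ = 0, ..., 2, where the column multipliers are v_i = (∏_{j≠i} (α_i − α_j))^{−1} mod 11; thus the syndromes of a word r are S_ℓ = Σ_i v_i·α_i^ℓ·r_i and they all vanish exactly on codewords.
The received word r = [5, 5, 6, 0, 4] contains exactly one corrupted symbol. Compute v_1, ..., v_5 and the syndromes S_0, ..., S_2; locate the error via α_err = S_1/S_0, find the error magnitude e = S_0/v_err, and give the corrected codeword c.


S = (10, 4, 6), error at position 2, error magnitude e = 6, c = [5, 10, 6, 0, 4].

Step 1: column multipliers v_i = (∏_{j≠i}(α_i − α_j))^{−1} mod 11.
  i = 1 (α = 6): (6−7)(6−4)(6−5)(6−8) = (−1)·2·1·(−2) = 4 ≡ 4, so v_1 = 4^{−1} = 3 (mod 11).
  i = 2 (α = 7): (7−6)(7−4)(7−5)(7−8) = 1·3·2·(−1) = −6 ≡ 5, so v_2 = 5^{−1} = 9 (mod 11).
  i = 3 (α = 4): (4−6)(4−7)(4−5)(4−8) = (−2)·(−3)·(−1)·(−4) = 24 ≡ 2, so v_3 = 2^{−1} = 6 (mod 11).
  i = 4 (α = 5): (5−6)(5−7)(5−4)(5−8) = (−1)·(−2)·1·(−3) = −6 ≡ 5, so v_4 = 5^{−1} = 9 (mod 11).
  i = 5 (α = 8): (8−6)(8−7)(8−4)(8−5) = 2·1·4·3 = 24 ≡ 2, so v_5 = 2^{−1} = 6 (mod 11).
  v = [3, 9, 6, 9, 6].
Step 2: syndromes of r = [5, 5, 6, 0, 4] (all sums mod 11).
  S_0 = Σ v_i r_i = 3·5 + 9·5 + 6·6 + 9·0 + 6·4 = 120 ≡ 10.
  S_1 = Σ v_i α_i r_i = 3·6·5 + 9·7·5 + 6·4·6 + 9·5·0 + 6·8·4 = 741 ≡ 4.
  α_i^2 mod 11 = [3, 5, 5, 3, 9].
  S_2 = Σ v_i α_i^2 r_i = 3·3·5 + 9·5·5 + 6·5·6 + 9·3·0 + 6·9·4 = 666 ≡ 6.
  S = (10, 4, 6) ≠ 0, so r is not a codeword (an error is present).
Step 3: locate the error. For a single error e at position i, S_ℓ = v_i·e·α_i^ℓ, so α_err = S_1/S_0.
  S_0^{−1} = 10^{−1} = 10 (mod 11), so α_err = 4·10 = 40 ≡ 7 = α_2. Error position i = 2.
  Consistency check: S_2/S_1 = 6·3 = 18 ≡ 7 = α_err ✓ (single-error assumption holds).
Step 4: error magnitude e = S_0/v_2 = S_0·∏_{j≠2}(α_2 − α_j) = 10·5 = 50 ≡ 6 (mod 11).
Step 5: correct position 2: c_2 = r_2 − e = 5 − 6 ≡ 10 (mod 11). Hence c = [5, 10, 6, 0, 4].
  Check: interpolating c through the α_i gives m(x) = 8 + 5·x (degree < 2) with m(α_i) = c_i for every i, so c is indeed a codeword.


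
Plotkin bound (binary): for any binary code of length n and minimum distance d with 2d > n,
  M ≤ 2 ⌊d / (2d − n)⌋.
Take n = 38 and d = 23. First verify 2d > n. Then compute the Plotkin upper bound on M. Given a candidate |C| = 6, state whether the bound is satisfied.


Plotkin bound M ≤ 4; given |C| = 6 > bound (violated).

Check applicability: 2d = 46, n = 38.
2d − n = 8 > 0, so Plotkin applies.
Compute d/(2d−n) = 23/8 ≈ 2.8750.
⌊d/(2d−n)⌋ = 2.
Plotkin bound: M ≤ 2·2 = 4.
Given |C| = 6, check: VIOLATED.
This |C| is above the Plotkin bound, so no binary code with n = 38, d = 23 and 6 codewords exists.


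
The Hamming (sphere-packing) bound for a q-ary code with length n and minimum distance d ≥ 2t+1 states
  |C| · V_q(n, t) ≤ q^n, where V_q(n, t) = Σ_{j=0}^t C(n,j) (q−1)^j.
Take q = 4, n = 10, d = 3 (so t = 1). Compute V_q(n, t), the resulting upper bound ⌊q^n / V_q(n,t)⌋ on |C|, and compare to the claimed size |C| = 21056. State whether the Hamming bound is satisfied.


V_q(n, t) = 31, q^n = 1048576, Hamming bound = 33825, |C| = 21056 ≤ bound (satisfied).

Step 1: Compute V_q(n, t) = Σ_{j=0}^1 C(n, j) (q−1)^j.
  j = 0: C(10,0)·(3)^0 = 1·1 = 1.
  j = 1: C(10,1)·(3)^1 = 10·3 = 30.
  V_q(n, t) = 1 + 30 = 31.
Step 2: q^n = 4^10 = 1048576.
Step 3: Hamming bound ⌊q^n / V_q(n,t)⌋ = ⌊1048576/31⌋ = 33825.
Step 4: Compare |C| = 21056 to 33825: satisfied.
The claimed |C| lies below the Hamming bound.


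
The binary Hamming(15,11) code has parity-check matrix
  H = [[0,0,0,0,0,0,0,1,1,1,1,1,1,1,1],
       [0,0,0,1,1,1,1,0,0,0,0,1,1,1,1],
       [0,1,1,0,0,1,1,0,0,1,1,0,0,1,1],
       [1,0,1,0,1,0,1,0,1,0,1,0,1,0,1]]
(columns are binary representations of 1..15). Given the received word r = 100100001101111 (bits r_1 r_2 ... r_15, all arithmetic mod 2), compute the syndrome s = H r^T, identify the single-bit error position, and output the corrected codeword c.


s = (0, 1, 1, 0)^T, error position = 6, corrected codeword c = 100101001101111

Compute s = H r^T mod 2 one row at a time:
  s_1 = 0 + 1 + 1 + 0 + 1 + 1 + 1 + 1 = 6 ≡ 0 (mod 2).
  s_2 = 1 + 0 + 0 + 0 + 1 + 1 + 1 + 1 = 5 ≡ 1 (mod 2).
  s_3 = 0 + 0 + 0 + 0 + 1 + 0 + 1 + 1 = 3 ≡ 1 (mod 2).
  s_4 = 1 + 0 + 0 + 0 + 1 + 0 + 1 + 1 = 4 ≡ 0 (mod 2).
s = (0, 1, 1, 0)^T — this equals column 6 of H (binary 0110), so error is at position 6.
Correct: flip bit 6 of r = 100100001101111 to get c = 100101001101111.


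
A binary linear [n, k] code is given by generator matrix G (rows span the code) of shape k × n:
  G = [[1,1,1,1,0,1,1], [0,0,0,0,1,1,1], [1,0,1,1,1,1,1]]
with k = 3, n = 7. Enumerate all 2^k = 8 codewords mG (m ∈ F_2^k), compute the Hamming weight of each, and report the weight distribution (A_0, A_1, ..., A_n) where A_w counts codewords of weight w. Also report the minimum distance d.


Weight distribution: A_0 = 1, A_2 = 1, A_3 = 3, A_5 = 1, A_6 = 2. Minimum distance d = 2.

Enumerate all 2^3 = 8 messages m ∈ F_2^3.
For each, compute codeword c = mG in F_2^7, then tally its weight.
  m = 000 → c = 0000000, weight = 0.
  m = 100 → c = 1111011, weight = 6.
  m = 010 → c = 0000111, weight = 3.
  m = 110 → c = 1111100, weight = 5.
  m = 001 → c = 1011111, weight = 6.
  m = 101 → c = 0100100, weight = 2.
  m = 011 → c = 1011000, weight = 3.
  m = 111 → c = 0100011, weight = 3.
Tally weights:
  weight 0: 1 codewords.
  weight 2: 1 codewords.
  weight 3: 3 codewords.
  weight 5: 1 codewords.
  weight 6: 2 codewords.
Minimum distance d = smallest w > 0 with A_w > 0 = 2.
Sanity: Σ A_w = 8 = 2^3 = 8 ✓.


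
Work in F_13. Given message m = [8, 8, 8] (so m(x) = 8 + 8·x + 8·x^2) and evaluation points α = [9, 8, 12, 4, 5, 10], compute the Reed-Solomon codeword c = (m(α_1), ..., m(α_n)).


c = [0, 12, 8, 12, 1, 4]

Message polynomial: m(x) = 8 + 8·x + 8·x^2 (mod 13).
For each evaluation point α_i, compute m(α_i) mod 13:
  α_1 = 9: Horner steps 8 → 2 → 0, so m(9) = 0.
  α_2 = 8: Horner steps 8 → 7 → 12, so m(8) = 12.
  α_3 = 12: Horner steps 8 → 0 → 8, so m(12) = 8.
  α_4 = 4: Horner steps 8 → 1 → 12, so m(4) = 12.
  α_5 = 5: Horner steps 8 → 9 → 1, so m(5) = 1.
  α_6 = 10: Horner steps 8 → 10 → 4, so m(10) = 4.
Codeword c = [0, 12, 8, 12, 1, 4] ∈ F_13^6.


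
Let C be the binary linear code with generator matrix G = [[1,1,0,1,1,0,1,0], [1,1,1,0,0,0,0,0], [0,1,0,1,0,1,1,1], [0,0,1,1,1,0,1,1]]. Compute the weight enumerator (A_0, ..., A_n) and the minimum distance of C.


Weight distribution: A_0 = 1, A_1 = 1, A_3 = 2, A_4 = 5, A_5 = 5, A_6 = 2. Minimum distance d = 1.

Enumerate all 2^4 = 16 messages m ∈ F_2^4.
For each, compute codeword c = mG in F_2^8, then tally its weight.
  m = 0000 → c = 00000000, weight = 0.
  m = 1000 → c = 11011010, weight = 5.
  m = 0100 → c = 11100000, weight = 3.
  m = 1100 → c = 00111010, weight = 4.
  m = 0010 → c = 01010111, weight = 5.
  m = 1010 → c = 10001101, weight = 4.
  m = 0110 → c = 10110111, weight = 6.
  m = 1110 → c = 01101101, weight = 5.
  m = 0001 → c = 00111011, weight = 5.
  m = 1001 → c = 11100001, weight = 4.
  m = 0101 → c = 11011011, weight = 6.
  m = 1101 → c = 00000001, weight = 1.
  m = 0011 → c = 01101100, weight = 4.
  m = 1011 → c = 10110110, weight = 5.
  m = 0111 → c = 10001100, weight = 3.
  m = 1111 → c = 01010110, weight = 4.
Tally weights:
  weight 0: 1 codewords.
  weight 1: 1 codewords.
  weight 3: 2 codewords.
  weight 4: 5 codewords.
  weight 5: 5 codewords.
  weight 6: 2 codewords.
Minimum distance d = smallest w > 0 with A_w > 0 = 1.
Sanity: Σ A_w = 16 = 2^4 = 16 ✓.


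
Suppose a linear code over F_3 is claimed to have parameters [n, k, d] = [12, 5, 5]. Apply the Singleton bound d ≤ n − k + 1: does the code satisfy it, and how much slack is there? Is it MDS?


Singleton RHS = n − k + 1 = 8, slack = 3, bound satisfied, not MDS.

Singleton bound: d ≤ n − k + 1.
Here n = 12, k = 5, so n − k + 1 = 8.
Given d = 5, check d ≤ 8: YES.
Slack = (n − k + 1) − d = 3.
The code is NOT MDS (slack = 3 > 0).
Description: the claimed parameters are [12, 5, 5]_3; such a code would be non-MDS.


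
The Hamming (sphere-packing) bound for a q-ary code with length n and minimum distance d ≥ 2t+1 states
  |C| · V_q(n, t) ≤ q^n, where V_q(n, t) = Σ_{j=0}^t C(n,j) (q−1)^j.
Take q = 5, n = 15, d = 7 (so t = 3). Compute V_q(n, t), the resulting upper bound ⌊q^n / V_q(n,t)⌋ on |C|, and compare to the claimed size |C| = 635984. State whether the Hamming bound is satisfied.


V_q(n, t) = 30861, q^n = 30517578125, Hamming bound = 988871, |C| = 635984 ≤ bound (satisfied).

Step 1: Compute V_q(n, t) = Σ_{j=0}^3 C(n, j) (q−1)^j.
  j = 0: C(15,0)·(4)^0 = 1·1 = 1.
  j = 1: C(15,1)·(4)^1 = 15·4 = 60.
  j = 2: C(15,2)·(4)^2 = 105·16 = 1680.
  j = 3: C(15,3)·(4)^3 = 455·64 = 29120.
  V_q(n, t) = 1 + 60 + 1680 + 29120 = 30861.
Step 2: q^n = 5^15 = 30517578125.
Step 3: Hamming bound ⌊q^n / V_q(n,t)⌋ = ⌊30517578125/30861⌋ = 988871.
Step 4: Compare |C| = 635984 to 988871: satisfied.
The claimed |C| lies below the Hamming bound.


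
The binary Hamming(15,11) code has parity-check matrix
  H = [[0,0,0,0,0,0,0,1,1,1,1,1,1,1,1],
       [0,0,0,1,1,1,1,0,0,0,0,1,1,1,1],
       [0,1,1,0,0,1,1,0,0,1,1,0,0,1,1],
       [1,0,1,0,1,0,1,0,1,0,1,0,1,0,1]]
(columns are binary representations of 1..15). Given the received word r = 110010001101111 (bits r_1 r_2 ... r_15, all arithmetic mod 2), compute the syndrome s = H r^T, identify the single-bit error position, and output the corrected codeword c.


s = (0, 1, 0, 1)^T, error position = 5, corrected codeword c = 110000001101111

Compute s = H r^T mod 2 one row at a time:
  s_1 = 0 + 1 + 1 + 0 + 1 + 1 + 1 + 1 = 6 ≡ 0 (mod 2).
  s_2 = 0 + 1 + 0 + 0 + 1 + 1 + 1 + 1 = 5 ≡ 1 (mod 2).
  s_3 = 1 + 0 + 0 + 0 + 1 + 0 + 1 + 1 = 4 ≡ 0 (mod 2).
  s_4 = 1 + 0 + 1 + 0 + 1 + 0 + 1 + 1 = 5 ≡ 1 (mod 2).
s = (0, 1, 0, 1)^T — this equals column 5 of H (binary 0101), so error is at position 5.
Correct: flip bit 5 of r = 110010001101111 to get c = 110000001101111.


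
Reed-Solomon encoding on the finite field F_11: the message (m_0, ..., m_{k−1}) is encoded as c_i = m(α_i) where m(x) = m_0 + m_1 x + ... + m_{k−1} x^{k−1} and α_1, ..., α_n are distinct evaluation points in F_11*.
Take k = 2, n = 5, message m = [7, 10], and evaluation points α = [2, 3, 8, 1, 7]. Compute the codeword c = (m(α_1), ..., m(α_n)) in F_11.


c = [5, 4, 10, 6, 0]

Message polynomial: m(x) = 7 + 10·x (mod 11).
For each evaluation point α_i, compute m(α_i) mod 11:
  α_1 = 2: Horner steps 10 → 5, so m(2) = 5.
  α_2 = 3: Horner steps 10 → 4, so m(3) = 4.
  α_3 = 8: Horner steps 10 → 10, so m(8) = 10.
  α_4 = 1: Horner steps 10 → 6, so m(1) = 6.
  α_5 = 7: Horner steps 10 → 0, so m(7) = 0.
Codeword c = [5, 4, 10, 6, 0] ∈ F_11^5.


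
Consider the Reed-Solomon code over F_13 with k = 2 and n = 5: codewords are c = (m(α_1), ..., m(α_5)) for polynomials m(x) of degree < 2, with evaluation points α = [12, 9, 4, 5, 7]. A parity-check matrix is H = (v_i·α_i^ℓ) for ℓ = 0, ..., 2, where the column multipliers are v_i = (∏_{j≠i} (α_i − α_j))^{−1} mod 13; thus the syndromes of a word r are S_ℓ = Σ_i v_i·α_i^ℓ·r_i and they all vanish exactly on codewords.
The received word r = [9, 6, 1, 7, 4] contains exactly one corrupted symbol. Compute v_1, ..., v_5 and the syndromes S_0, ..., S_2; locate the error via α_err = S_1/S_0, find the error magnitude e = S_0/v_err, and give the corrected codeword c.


S = (2, 10, 11), error at position 4, error magnitude e = 5, c = [9, 6, 1, 2, 4].

Step 1: column multipliers v_i = (∏_{j≠i}(α_i − α_j))^{−1} mod 13.
  i = 1 (α = 12): (12−9)(12−4)(12−5)(12−7) = 3·8·7·5 = 840 ≡ 8, so v_1 = 8^{−1} = 5 (mod 13).
  i = 2 (α = 9): (9−12)(9−4)(9−5)(9−7) = (−3)·5·4·2 = −120 ≡ 10, so v_2 = 10^{−1} = 4 (mod 13).
  i = 3 (α = 4): (4−12)(4−9)(4−5)(4−7) = (−8)·(−5)·(−1)·(−3) = 120 ≡ 3, so v_3 = 3^{−1} = 9 (mod 13).
  i = 4 (α = 5): (5−12)(5−9)(5−4)(5−7) = (−7)·(−4)·1·(−2) = −56 ≡ 9, so v_4 = 9^{−1} = 3 (mod 13).
  i = 5 (α = 7): (7−12)(7−9)(7−4)(7−5) = (−5)·(−2)·3·2 = 60 ≡ 8, so v_5 = 8^{−1} = 5 (mod 13).
  v = [5, 4, 9, 3, 5].
Step 2: syndromes of r = [9, 6, 1, 7, 4] (all sums mod 13).
  S_0 = Σ v_i r_i = 5·9 + 4·6 + 9·1 + 3·7 + 5·4 = 119 ≡ 2.
  S_1 = Σ v_i α_i r_i = 5·12·9 + 4·9·6 + 9·4·1 + 3·5·7 + 5·7·4 = 1037 ≡ 10.
  α_i^2 mod 13 = [1, 3, 3, 12, 10].
  S_2 = Σ v_i α_i^2 r_i = 5·1·9 + 4·3·6 + 9·3·1 + 3·12·7 + 5·10·4 = 596 ≡ 11.
  S = (2, 10, 11) ≠ 0, so r is not a codeword (an error is present).
Step 3: locate the error. For a single error e at position i, S_ℓ = v_i·e·α_i^ℓ, so α_err = S_1/S_0.
  S_0^{−1} = 2^{−1} = 7 (mod 13), so α_err = 10·7 = 70 ≡ 5 = α_4. Error position i = 4.
  Consistency check: S_2/S_1 = 11·4 = 44 ≡ 5 = α_err ✓ (single-error assumption holds).
Step 4: error magnitude e = S_0/v_4 = S_0·∏_{j≠4}(α_4 − α_j) = 2·9 = 18 ≡ 5 (mod 13).
Step 5: correct position 4: c_4 = r_4 − e = 7 − 5 ≡ 2 (mod 13). Hence c = [9, 6, 1, 2, 4].
  Check: interpolating c through the α_i gives m(x) = 10 + 1·x (degree < 2) with m(α_i) = c_i for every i, so c is indeed a codeword.


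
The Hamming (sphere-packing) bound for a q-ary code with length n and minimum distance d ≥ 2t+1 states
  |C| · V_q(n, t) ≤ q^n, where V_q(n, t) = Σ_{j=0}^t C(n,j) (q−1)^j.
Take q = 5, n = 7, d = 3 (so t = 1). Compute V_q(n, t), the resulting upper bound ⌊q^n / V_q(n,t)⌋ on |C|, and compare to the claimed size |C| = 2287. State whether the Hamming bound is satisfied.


V_q(n, t) = 29, q^n = 78125, Hamming bound = 2693, |C| = 2287 ≤ bound (satisfied).

Step 1: Compute V_q(n, t) = Σ_{j=0}^1 C(n, j) (q−1)^j.
  j = 0: C(7,0)·(4)^0 = 1·1 = 1.
  j = 1: C(7,1)·(4)^1 = 7·4 = 28.
  V_q(n, t) = 1 + 28 = 29.
Step 2: q^n = 5^7 = 78125.
Step 3: Hamming bound ⌊q^n / V_q(n,t)⌋ = ⌊78125/29⌋ = 2693.
Step 4: Compare |C| = 2287 to 2693: satisfied.
The claimed |C| lies below the Hamming bound.


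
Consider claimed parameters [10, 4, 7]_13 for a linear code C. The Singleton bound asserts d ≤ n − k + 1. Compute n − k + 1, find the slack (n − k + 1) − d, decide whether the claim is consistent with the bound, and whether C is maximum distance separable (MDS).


Singleton RHS = n − k + 1 = 7, slack = 0, bound satisfied, MDS.

Singleton bound: d ≤ n − k + 1.
Here n = 10, k = 4, so n − k + 1 = 7.
Given d = 7, check d ≤ 7: YES.
Slack = (n − k + 1) − d = 0.
The code is MDS (slack = 0).
Description: the claimed parameters are [10, 4, 7]_13; such a code would be MDS (meets Singleton bound).


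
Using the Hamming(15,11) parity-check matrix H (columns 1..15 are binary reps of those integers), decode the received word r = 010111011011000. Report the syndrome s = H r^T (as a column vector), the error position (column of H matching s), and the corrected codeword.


s = (0, 0, 1, 1)^T, error position = 3, corrected codeword c = 011111011011000

Compute s = H r^T mod 2 one row at a time:
  s_1 = 1 + 1 + 0 + 1 + 1 + 0 + 0 + 0 = 4 ≡ 0 (mod 2).
  s_2 = 1 + 1 + 1 + 0 + 1 + 0 + 0 + 0 = 4 ≡ 0 (mod 2).
  s_3 = 1 + 0 + 1 + 0 + 0 + 1 + 0 + 0 = 3 ≡ 1 (mod 2).
  s_4 = 0 + 0 + 1 + 0 + 1 + 1 + 0 + 0 = 3 ≡ 1 (mod 2).
s = (0, 0, 1, 1)^T — this equals column 3 of H (binary 0011), so error is at position 3.
Correct: flip bit 3 of r = 010111011011000 to get c = 011111011011000.


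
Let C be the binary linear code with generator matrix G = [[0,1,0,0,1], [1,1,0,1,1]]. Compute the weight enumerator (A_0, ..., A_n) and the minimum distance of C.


Weight distribution: A_0 = 1, A_2 = 2, A_4 = 1. Minimum distance d = 2.

Enumerate all 2^2 = 4 messages m ∈ F_2^2.
For each, compute codeword c = mG in F_2^5, then tally its weight.
  m = 00 → c = 00000, weight = 0.
  m = 10 → c = 01001, weight = 2.
  m = 01 → c = 11011, weight = 4.
  m = 11 → c = 10010, weight = 2.
Tally weights:
  weight 0: 1 codewords.
  weight 2: 2 codewords.
  weight 4: 1 codewords.
Minimum distance d = smallest w > 0 with A_w > 0 = 2.
Sanity: Σ A_w = 4 = 2^2 = 4 ✓.


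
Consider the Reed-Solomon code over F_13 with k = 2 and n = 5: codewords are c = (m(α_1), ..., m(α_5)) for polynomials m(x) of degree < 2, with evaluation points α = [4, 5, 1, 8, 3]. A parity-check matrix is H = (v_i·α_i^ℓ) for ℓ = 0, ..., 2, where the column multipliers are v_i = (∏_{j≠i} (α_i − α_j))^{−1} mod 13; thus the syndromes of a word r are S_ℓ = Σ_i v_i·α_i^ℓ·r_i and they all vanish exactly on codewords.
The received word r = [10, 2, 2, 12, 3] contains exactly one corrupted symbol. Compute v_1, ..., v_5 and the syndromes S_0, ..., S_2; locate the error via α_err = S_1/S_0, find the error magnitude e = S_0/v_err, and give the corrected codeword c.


S = (12, 8, 1), error at position 2, error magnitude e = 11, c = [10, 4, 2, 12, 3].

Step 1: column multipliers v_i = (∏_{j≠i}(α_i − α_j))^{−1} mod 13.
  i = 1 (α = 4): (4−5)(4−1)(4−8)(4−3) = (−1)·3·(−4)·1 = 12 ≡ 12, so v_1 = 12^{−1} = 12 (mod 13).
  i = 2 (α = 5): (5−4)(5−1)(5−8)(5−3) = 1·4·(−3)·2 = −24 ≡ 2, so v_2 = 2^{−1} = 7 (mod 13).
  i = 3 (α = 1): (1−4)(1−5)(1−8)(1−3) = (−3)·(−4)·(−7)·(−2) = 168 ≡ 12, so v_3 = 12^{−1} = 12 (mod 13).
  i = 4 (α = 8): (8−4)(8−5)(8−1)(8−3) = 4·3·7·5 = 420 ≡ 4, so v_4 = 4^{−1} = 10 (mod 13).
  i = 5 (α = 3): (3−4)(3−5)(3−1)(3−8) = (−1)·(−2)·2·(−5) = −20 ≡ 6, so v_5 = 6^{−1} = 11 (mod 13).
  v = [12, 7, 12, 10, 11].
Step 2: syndromes of r = [10, 2, 2, 12, 3] (all sums mod 13).
  S_0 = Σ v_i r_i = 12·10 + 7·2 + 12·2 + 10·12 + 11·3 = 311 ≡ 12.
  S_1 = Σ v_i α_i r_i = 12·4·10 + 7·5·2 + 12·1·2 + 10·8·12 + 11·3·3 = 1633 ≡ 8.
  α_i^2 mod 13 = [3, 12, 1, 12, 9].
  S_2 = Σ v_i α_i^2 r_i = 12·3·10 + 7·12·2 + 12·1·2 + 10·12·12 + 11·9·3 = 2289 ≡ 1.
  S = (12, 8, 1) ≠ 0, so r is not a codeword (an error is present).
Step 3: locate the error. For a single error e at position i, S_ℓ = v_i·e·α_i^ℓ, so α_err = S_1/S_0.
  S_0^{−1} = 12^{−1} = 12 (mod 13), so α_err = 8·12 = 96 ≡ 5 = α_2. Error position i = 2.
  Consistency check: S_2/S_1 = 1·5 = 5 ≡ 5 = α_err ✓ (single-error assumption holds).
Step 4: error magnitude e = S_0/v_2 = S_0·∏_{j≠2}(α_2 − α_j) = 12·2 = 24 ≡ 11 (mod 13).
Step 5: correct position 2: c_2 = r_2 − e = 2 − 11 ≡ 4 (mod 13). Hence c = [10, 4, 2, 12, 3].
  Check: interpolating c through the α_i gives m(x) = 8 + 7·x (degree < 2) with m(α_i) = c_i for every i, so c is indeed a codeword.


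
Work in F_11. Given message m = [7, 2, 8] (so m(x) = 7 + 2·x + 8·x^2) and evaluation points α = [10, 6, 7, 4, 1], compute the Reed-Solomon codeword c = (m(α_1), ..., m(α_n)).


c = [2, 10, 6, 0, 6]

Message polynomial: m(x) = 7 + 2·x + 8·x^2 (mod 11).
For each evaluation point α_i, compute m(α_i) mod 11:
  α_1 = 10: Horner steps 8 → 5 → 2, so m(10) = 2.
  α_2 = 6: Horner steps 8 → 6 → 10, so m(6) = 10.
  α_3 = 7: Horner steps 8 → 3 → 6, so m(7) = 6.
  α_4 = 4: Horner steps 8 → 1 → 0, so m(4) = 0.
  α_5 = 1: Horner steps 8 → 10 → 6, so m(1) = 6.
Codeword c = [2, 10, 6, 0, 6] ∈ F_11^5.


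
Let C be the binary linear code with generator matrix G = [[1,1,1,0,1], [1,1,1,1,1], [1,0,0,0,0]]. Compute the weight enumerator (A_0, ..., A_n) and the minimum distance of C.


Weight distribution: A_0 = 1, A_1 = 2, A_2 = 1, A_3 = 1, A_4 = 2, A_5 = 1. Minimum distance d = 1.

Enumerate all 2^3 = 8 messages m ∈ F_2^3.
For each, compute codeword c = mG in F_2^5, then tally its weight.
  m = 000 → c = 00000, weight = 0.
  m = 100 → c = 11101, weight = 4.
  m = 010 → c = 11111, weight = 5.
  m = 110 → c = 00010, weight = 1.
  m = 001 → c = 10000, weight = 1.
  m = 101 → c = 01101, weight = 3.
  m = 011 → c = 01111, weight = 4.
  m = 111 → c = 10010, weight = 2.
Tally weights:
  weight 0: 1 codewords.
  weight 1: 2 codewords.
  weight 2: 1 codewords.
  weight 3: 1 codewords.
  weight 4: 2 codewords.
  weight 5: 1 codewords.
Minimum distance d = smallest w > 0 with A_w > 0 = 1.
Sanity: Σ A_w = 8 = 2^3 = 8 ✓.


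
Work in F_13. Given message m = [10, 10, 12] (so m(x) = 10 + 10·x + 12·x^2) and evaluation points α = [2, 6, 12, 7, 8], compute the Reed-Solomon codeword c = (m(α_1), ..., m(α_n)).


c = [0, 8, 12, 5, 0]

Message polynomial: m(x) = 10 + 10·x + 12·x^2 (mod 13).
For each evaluation point α_i, compute m(α_i) mod 13:
  α_1 = 2: Horner steps 12 → 8 → 0, so m(2) = 0.
  α_2 = 6: Horner steps 12 → 4 → 8, so m(6) = 8.
  α_3 = 12: Horner steps 12 → 11 → 12, so m(12) = 12.
  α_4 = 7: Horner steps 12 → 3 → 5, so m(7) = 5.
  α_5 = 8: Horner steps 12 → 2 → 0, so m(8) = 0.
Codeword c = [0, 8, 12, 5, 0] ∈ F_13^5.


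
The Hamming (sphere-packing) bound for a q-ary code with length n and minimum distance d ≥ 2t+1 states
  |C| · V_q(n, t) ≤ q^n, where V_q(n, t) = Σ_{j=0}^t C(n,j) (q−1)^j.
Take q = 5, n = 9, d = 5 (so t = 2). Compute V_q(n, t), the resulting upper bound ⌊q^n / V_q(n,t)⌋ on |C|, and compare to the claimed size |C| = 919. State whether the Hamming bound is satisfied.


V_q(n, t) = 613, q^n = 1953125, Hamming bound = 3186, |C| = 919 ≤ bound (satisfied).

Step 1: Compute V_q(n, t) = Σ_{j=0}^2 C(n, j) (q−1)^j.
  j = 0: C(9,0)·(4)^0 = 1·1 = 1.
  j = 1: C(9,1)·(4)^1 = 9·4 = 36.
  j = 2: C(9,2)·(4)^2 = 36·16 = 576.
  V_q(n, t) = 1 + 36 + 576 = 613.
Step 2: q^n = 5^9 = 1953125.
Step 3: Hamming bound ⌊q^n / V_q(n,t)⌋ = ⌊1953125/613⌋ = 3186.
Step 4: Compare |C| = 919 to 3186: satisfied.
The claimed |C| lies below the Hamming bound.


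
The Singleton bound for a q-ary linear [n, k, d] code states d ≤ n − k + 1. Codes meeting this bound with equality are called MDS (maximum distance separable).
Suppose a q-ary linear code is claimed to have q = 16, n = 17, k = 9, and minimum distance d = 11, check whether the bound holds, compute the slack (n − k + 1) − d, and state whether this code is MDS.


Singleton RHS = n − k + 1 = 9, slack = -2, bound violated (no such code; not MDS).

Singleton bound: d ≤ n − k + 1.
Here n = 17, k = 9, so n − k + 1 = 9.
Given d = 11, check d ≤ 9: NO.
Slack = (n − k + 1) − d = -2.
The slack is negative: d = 11 exceeds n − k + 1 = 9 by 2, so the Singleton bound is violated and no linear [17, 9, 11]_16 code can exist. In particular it is not MDS (MDS requires d = n − k + 1 exactly).
Description: the claimed parameters are [17, 9, 11]_16; such a code would be impossible (violates the Singleton bound).


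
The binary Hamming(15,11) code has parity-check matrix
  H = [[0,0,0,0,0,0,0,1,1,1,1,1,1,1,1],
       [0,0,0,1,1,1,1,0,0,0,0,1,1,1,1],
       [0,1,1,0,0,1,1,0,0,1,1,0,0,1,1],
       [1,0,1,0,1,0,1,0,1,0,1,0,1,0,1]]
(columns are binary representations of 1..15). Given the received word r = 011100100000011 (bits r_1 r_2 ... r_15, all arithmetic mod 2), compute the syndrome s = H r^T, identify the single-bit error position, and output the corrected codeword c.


s = (0, 0, 1, 1)^T, error position = 3, corrected codeword c = 010100100000011

Compute s = H r^T mod 2 one row at a time:
  s_1 = 0 + 0 + 0 + 0 + 0 + 0 + 1 + 1 = 2 ≡ 0 (mod 2).
  s_2 = 1 + 0 + 0 + 1 + 0 + 0 + 1 + 1 = 4 ≡ 0 (mod 2).
  s_3 = 1 + 1 + 0 + 1 + 0 + 0 + 1 + 1 = 5 ≡ 1 (mod 2).
  s_4 = 0 + 1 + 0 + 1 + 0 + 0 + 0 + 1 = 3 ≡ 1 (mod 2).
s = (0, 0, 1, 1)^T — this equals column 3 of H (binary 0011), so error is at position 3.
Correct: flip bit 3 of r = 011100100000011 to get c = 010100100000011.


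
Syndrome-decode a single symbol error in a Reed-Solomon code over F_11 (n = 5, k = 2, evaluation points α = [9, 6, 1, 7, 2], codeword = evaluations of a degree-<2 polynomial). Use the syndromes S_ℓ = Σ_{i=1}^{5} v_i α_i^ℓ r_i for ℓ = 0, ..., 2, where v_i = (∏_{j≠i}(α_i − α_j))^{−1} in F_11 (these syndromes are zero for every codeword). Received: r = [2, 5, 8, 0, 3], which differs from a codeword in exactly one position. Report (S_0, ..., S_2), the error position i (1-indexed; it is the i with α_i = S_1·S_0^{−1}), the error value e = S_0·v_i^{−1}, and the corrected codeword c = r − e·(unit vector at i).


S = (2, 7, 8), error at position 1, error magnitude e = 1, c = [1, 5, 8, 0, 3].

Step 1: column multipliers v_i = (∏_{j≠i}(α_i − α_j))^{−1} mod 11.
  i = 1 (α = 9): (9−6)(9−1)(9−7)(9−2) = 3·8·2·7 = 336 ≡ 6, so v_1 = 6^{−1} = 2 (mod 11).
  i = 2 (α = 6): (6−9)(6−1)(6−7)(6−2) = (−3)·5·(−1)·4 = 60 ≡ 5, so v_2 = 5^{−1} = 9 (mod 11).
  i = 3 (α = 1): (1−9)(1−6)(1−7)(1−2) = (−8)·(−5)·(−6)·(−1) = 240 ≡ 9, so v_3 = 9^{−1} = 5 (mod 11).
  i = 4 (α = 7): (7−9)(7−6)(7−1)(7−2) = (−2)·1·6·5 = −60 ≡ 6, so v_4 = 6^{−1} = 2 (mod 11).
  i = 5 (α = 2): (2−9)(2−6)(2−1)(2−7) = (−7)·(−4)·1·(−5) = −140 ≡ 3, so v_5 = 3^{−1} = 4 (mod 11).
  v = [2, 9, 5, 2, 4].
Step 2: syndromes of r = [2, 5, 8, 0, 3] (all sums mod 11).
  S_0 = Σ v_i r_i = 2·2 + 9·5 + 5·8 + 2·0 + 4·3 = 101 ≡ 2.
  S_1 = Σ v_i α_i r_i = 2·9·2 + 9·6·5 + 5·1·8 + 2·7·0 + 4·2·3 = 370 ≡ 7.
  α_i^2 mod 11 = [4, 3, 1, 5, 4].
  S_2 = Σ v_i α_i^2 r_i = 2·4·2 + 9·3·5 + 5·1·8 + 2·5·0 + 4·4·3 = 239 ≡ 8.
  S = (2, 7, 8) ≠ 0, so r is not a codeword (an error is present).
Step 3: locate the error. For a single error e at position i, S_ℓ = v_i·e·α_i^ℓ, so α_err = S_1/S_0.
  S_0^{−1} = 2^{−1} = 6 (mod 11), so α_err = 7·6 = 42 ≡ 9 = α_1. Error position i = 1.
  Consistency check: S_2/S_1 = 8·8 = 64 ≡ 9 = α_err ✓ (single-error assumption holds).
Step 4: error magnitude e = S_0/v_1 = S_0·∏_{j≠1}(α_1 − α_j) = 2·6 = 12 ≡ 1 (mod 11).
Step 5: correct position 1: c_1 = r_1 − e = 2 − 1 ≡ 1 (mod 11). Hence c = [1, 5, 8, 0, 3].
  Check: interpolating c through the α_i gives m(x) = 2 + 6·x (degree < 2) with m(α_i) = c_i for every i, so c is indeed a codeword.


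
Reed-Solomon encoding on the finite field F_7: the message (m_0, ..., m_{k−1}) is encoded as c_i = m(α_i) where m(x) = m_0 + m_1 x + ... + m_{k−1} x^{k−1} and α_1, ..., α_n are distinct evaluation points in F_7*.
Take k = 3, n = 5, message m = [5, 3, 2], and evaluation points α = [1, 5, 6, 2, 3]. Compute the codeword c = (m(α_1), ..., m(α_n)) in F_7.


c = [3, 0, 4, 5, 4]

Message polynomial: m(x) = 5 + 3·x + 2·x^2 (mod 7).
For each evaluation point α_i, compute m(α_i) mod 7:
  α_1 = 1: Horner steps 2 → 5 → 3, so m(1) = 3.
  α_2 = 5: Horner steps 2 → 6 → 0, so m(5) = 0.
  α_3 = 6: Horner steps 2 → 1 → 4, so m(6) = 4.
  α_4 = 2: Horner steps 2 → 0 → 5, so m(2) = 5.
  α_5 = 3: Horner steps 2 → 2 → 4, so m(3) = 4.
Codeword c = [3, 0, 4, 5, 4] ∈ F_7^5.
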